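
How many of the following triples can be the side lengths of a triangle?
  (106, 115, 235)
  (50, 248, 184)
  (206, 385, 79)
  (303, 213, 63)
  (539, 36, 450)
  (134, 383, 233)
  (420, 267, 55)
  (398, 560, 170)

(106,115,235): 106+115 ≤ 235 → not valid
(50,184,248): 50+184 ≤ 248 → not valid
(79,206,385): 79+206 ≤ 385 → not valid
(63,213,303): 63+213 ≤ 303 → not valid
(36,450,539): 36+450 ≤ 539 → not valid
(134,233,383): 134+233 ≤ 383 → not valid
(55,267,420): 55+267 ≤ 420 → not valid
(170,398,560): 170+398 > 560 → valid
1 of the 8 triples forms a triangle.

1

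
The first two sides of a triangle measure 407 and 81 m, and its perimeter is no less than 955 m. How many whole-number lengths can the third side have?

Triangle inequality: 326 < x < 488. Perimeter ≥ 955 gives x ≥ 955 − 407 − 81 = 467.
So 467 ≤ x < 488; integers 467 through 487: 21 values.

21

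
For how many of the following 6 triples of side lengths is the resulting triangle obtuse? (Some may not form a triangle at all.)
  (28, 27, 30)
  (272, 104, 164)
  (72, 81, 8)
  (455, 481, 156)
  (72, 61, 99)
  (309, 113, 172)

(28,27,30): 27²+28² = 1513 > 900 = 30² → acute
(272,104,164): 104+164 ≤ 272, not a triangle
(72,81,8): 8+72 ≤ 81, not a triangle
(455,481,156): 156²+455² = 231361 = 481² → right
(72,61,99): 61²+72² = 8905 < 9801 = 99² → obtuse
(309,113,172): 113+172 ≤ 309, not a triangle
1 of the 6 is obtuse.

1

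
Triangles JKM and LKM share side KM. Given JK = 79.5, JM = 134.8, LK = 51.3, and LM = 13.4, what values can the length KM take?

55.3 < KM < 64.7

From triangle JKM: |79.5 − 134.8| < KM < 79.5 + 134.8, i.e. 55.3 < KM < 214.3.
From triangle LKM: 37.9 < KM < 64.7.
Both must hold, so KM lies in the intersection.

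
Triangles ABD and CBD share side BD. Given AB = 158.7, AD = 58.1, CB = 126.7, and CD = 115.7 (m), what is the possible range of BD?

100.6 < BD < 216.8

From triangle ABD: |158.7 − 58.1| < BD < 158.7 + 58.1, i.e. 100.6 < BD < 216.8.
From triangle CBD: 11.0 < BD < 242.4.
Both must hold, so BD lies in the intersection.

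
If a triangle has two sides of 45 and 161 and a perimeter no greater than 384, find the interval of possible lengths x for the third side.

116 < x ≤ 178

Triangle inequality alone gives 116 < x < 206.
The perimeter condition gives x ≤ 384 − 45 − 161 = 178.
Intersecting the two: 116 < x ≤ 178.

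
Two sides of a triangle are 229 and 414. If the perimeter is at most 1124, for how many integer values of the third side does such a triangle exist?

Triangle inequality: 185 < x < 643. Perimeter ≤ 1124 gives x ≤ 1124 − 229 − 414 = 481.
So 185 < x ≤ 481; integers 186 through 481: 296 values.

296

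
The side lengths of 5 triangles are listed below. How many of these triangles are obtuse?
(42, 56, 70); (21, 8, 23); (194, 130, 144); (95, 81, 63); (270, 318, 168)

1

(42,56,70): 42²+56² = 4900 = 70² → right
(21,8,23): 8²+21² = 505 < 529 = 23² → obtuse
(194,130,144): 130²+144² = 37636 = 194² → right
(95,81,63): 63²+81² = 10530 > 9025 = 95² → acute
(270,318,168): 168²+270² = 101124 = 318² → right
1 of the 5 is obtuse.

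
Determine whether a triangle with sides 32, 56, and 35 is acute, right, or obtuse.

obtuse

Compare the square of the longest side to the sum of squares of the other two: 32² + 35² = 2249 < 3136 = 56².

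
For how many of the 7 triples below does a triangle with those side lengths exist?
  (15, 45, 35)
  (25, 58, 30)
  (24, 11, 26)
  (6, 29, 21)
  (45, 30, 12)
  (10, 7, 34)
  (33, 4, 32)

3

(15,35,45): 15+35 > 45 → valid
(25,30,58): 25+30 ≤ 58 → not valid
(11,24,26): 11+24 > 26 → valid
(6,21,29): 6+21 ≤ 29 → not valid
(12,30,45): 12+30 ≤ 45 → not valid
(7,10,34): 7+10 ≤ 34 → not valid
(4,32,33): 4+32 > 33 → valid
3 of the 7 triples form a triangle.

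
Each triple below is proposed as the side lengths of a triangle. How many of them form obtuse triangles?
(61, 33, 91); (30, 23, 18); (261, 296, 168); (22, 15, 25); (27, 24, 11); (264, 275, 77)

3

(61,33,91): 33²+61² = 4810 < 8281 = 91² → obtuse
(30,23,18): 18²+23² = 853 < 900 = 30² → obtuse
(261,296,168): 168²+261² = 96345 > 87616 = 296² → acute
(22,15,25): 15²+22² = 709 > 625 = 25² → acute
(27,24,11): 11²+24² = 697 < 729 = 27² → obtuse
(264,275,77): 77²+264² = 75625 = 275² → right
3 of the 6 are obtuse.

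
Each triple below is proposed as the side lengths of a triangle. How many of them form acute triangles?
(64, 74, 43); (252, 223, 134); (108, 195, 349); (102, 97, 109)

(64,74,43): 43²+64² = 5945 > 5476 = 74² → acute
(252,223,134): 134²+223² = 67685 > 63504 = 252² → acute
(108,195,349): 108+195 ≤ 349, not a triangle
(102,97,109): 97²+102² = 19813 > 11881 = 109² → acute
3 of the 4 are acute.

3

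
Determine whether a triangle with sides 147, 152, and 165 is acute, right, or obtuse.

Compare the square of the longest side to the sum of squares of the other two: 147² + 152² = 44713 > 27225 = 165².

acute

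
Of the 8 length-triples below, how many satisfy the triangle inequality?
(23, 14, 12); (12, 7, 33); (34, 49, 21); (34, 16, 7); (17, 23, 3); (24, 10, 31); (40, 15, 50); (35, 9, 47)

4

(12,14,23): 12+14 > 23 → valid
(7,12,33): 7+12 ≤ 33 → not valid
(21,34,49): 21+34 > 49 → valid
(7,16,34): 7+16 ≤ 34 → not valid
(3,17,23): 3+17 ≤ 23 → not valid
(10,24,31): 10+24 > 31 → valid
(15,40,50): 15+40 > 50 → valid
(9,35,47): 9+35 ≤ 47 → not valid
4 of the 8 triples form a triangle.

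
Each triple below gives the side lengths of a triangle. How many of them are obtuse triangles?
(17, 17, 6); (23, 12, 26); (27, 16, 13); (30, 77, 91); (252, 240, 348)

(17,17,6): 6²+17² = 325 > 289 = 17² → acute
(23,12,26): 12²+23² = 673 < 676 = 26² → obtuse
(27,16,13): 13²+16² = 425 < 729 = 27² → obtuse
(30,77,91): 30²+77² = 6829 < 8281 = 91² → obtuse
(252,240,348): 240²+252² = 121104 = 348² → right
3 of the 5 are obtuse.

3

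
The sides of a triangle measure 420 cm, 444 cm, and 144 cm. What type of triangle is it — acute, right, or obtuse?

Compare the square of the longest side to the sum of squares of the other two: 144² + 420² = 197136 = 444².

right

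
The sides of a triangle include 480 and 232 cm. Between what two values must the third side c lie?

248 < c < 712

By the triangle inequality, c must be less than 480 + 232 = 712 and greater than |480 − 232| = 248.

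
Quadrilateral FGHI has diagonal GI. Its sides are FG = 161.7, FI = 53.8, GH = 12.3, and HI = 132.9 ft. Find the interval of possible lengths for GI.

From triangle FGI: |161.7 − 53.8| < GI < 161.7 + 53.8, i.e. 107.9 < GI < 215.5.
From triangle HGI: 120.6 < GI < 145.2.
Both must hold, so GI lies in the intersection.

120.6 < GI < 145.2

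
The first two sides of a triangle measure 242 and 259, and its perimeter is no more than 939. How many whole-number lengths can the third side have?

Triangle inequality: 17 < x < 501. Perimeter ≤ 939 gives x ≤ 939 − 242 − 259 = 438.
So 17 < x ≤ 438; integers 18 through 438: 421 values.

421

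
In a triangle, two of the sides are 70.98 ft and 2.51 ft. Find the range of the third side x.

68.47 < x < 73.49

By the triangle inequality, x must be less than 70.98 + 2.51 = 73.49 and greater than |70.98 − 2.51| = 68.47.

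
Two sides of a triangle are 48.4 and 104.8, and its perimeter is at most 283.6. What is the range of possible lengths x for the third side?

Triangle inequality alone gives 56.4 < x < 153.2.
The perimeter condition gives x ≤ 283.6 − 48.4 − 104.8 = 130.4.
Intersecting the two: 56.4 < x ≤ 130.4.

56.4 < x ≤ 130.4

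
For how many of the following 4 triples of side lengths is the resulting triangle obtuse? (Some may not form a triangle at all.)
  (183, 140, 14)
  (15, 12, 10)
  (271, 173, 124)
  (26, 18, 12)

(183,140,14): 14+140 ≤ 183, not a triangle
(15,12,10): 10²+12² = 244 > 225 = 15² → acute
(271,173,124): 124²+173² = 45305 < 73441 = 271² → obtuse
(26,18,12): 12²+18² = 468 < 676 = 26² → obtuse
2 of the 4 are obtuse.

2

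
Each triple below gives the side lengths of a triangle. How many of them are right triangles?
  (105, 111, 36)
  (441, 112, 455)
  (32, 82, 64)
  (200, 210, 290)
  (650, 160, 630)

4

(105,111,36): 36²+105² = 12321 = 111² → right
(441,112,455): 112²+441² = 207025 = 455² → right
(32,82,64): 32²+64² = 5120 < 6724 = 82² → obtuse
(200,210,290): 200²+210² = 84100 = 290² → right
(650,160,630): 160²+630² = 422500 = 650² → right
4 of the 5 are right.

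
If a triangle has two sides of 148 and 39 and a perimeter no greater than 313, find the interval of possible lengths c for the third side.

109 < c ≤ 126

Triangle inequality alone gives 109 < c < 187.
The perimeter condition gives c ≤ 313 − 148 − 39 = 126.
Intersecting the two: 109 < c ≤ 126.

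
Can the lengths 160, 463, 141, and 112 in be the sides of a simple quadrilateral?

For a quadrilateral, each side must be shorter than the sum of the others.
Here the longest side is 463, but the remaining 3 sides sum to only 413.

No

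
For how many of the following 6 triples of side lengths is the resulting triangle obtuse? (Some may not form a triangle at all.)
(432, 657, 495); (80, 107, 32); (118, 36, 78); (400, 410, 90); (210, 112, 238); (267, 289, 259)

(432,657,495): 432²+495² = 431649 = 657² → right
(80,107,32): 32²+80² = 7424 < 11449 = 107² → obtuse
(118,36,78): 36+78 ≤ 118, not a triangle
(400,410,90): 90²+400² = 168100 = 410² → right
(210,112,238): 112²+210² = 56644 = 238² → right
(267,289,259): 259²+267² = 138370 > 83521 = 289² → acute
1 of the 6 is obtuse.

1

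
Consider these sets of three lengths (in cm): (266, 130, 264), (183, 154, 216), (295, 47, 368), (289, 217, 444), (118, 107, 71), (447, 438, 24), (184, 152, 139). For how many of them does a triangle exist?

(130,264,266): 130+264 > 266 → valid
(154,183,216): 154+183 > 216 → valid
(47,295,368): 47+295 ≤ 368 → not valid
(217,289,444): 217+289 > 444 → valid
(71,107,118): 71+107 > 118 → valid
(24,438,447): 24+438 > 447 → valid
(139,152,184): 139+152 > 184 → valid
6 of the 7 triples form a triangle.

6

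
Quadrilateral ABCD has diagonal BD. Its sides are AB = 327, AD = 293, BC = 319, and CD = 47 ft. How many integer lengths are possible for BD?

93

From triangle ABD: 34 < BD < 620.
From triangle CBD: 272 < BD < 366.
Intersection: 272 < BD < 366, so integers 273 through 365: 93 values.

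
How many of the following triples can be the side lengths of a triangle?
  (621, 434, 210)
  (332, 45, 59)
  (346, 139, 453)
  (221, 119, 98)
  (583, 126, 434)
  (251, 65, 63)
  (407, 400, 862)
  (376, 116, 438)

3

(210,434,621): 210+434 > 621 → valid
(45,59,332): 45+59 ≤ 332 → not valid
(139,346,453): 139+346 > 453 → valid
(98,119,221): 98+119 ≤ 221 → not valid
(126,434,583): 126+434 ≤ 583 → not valid
(63,65,251): 63+65 ≤ 251 → not valid
(400,407,862): 400+407 ≤ 862 → not valid
(116,376,438): 116+376 > 438 → valid
3 of the 8 triples form a triangle.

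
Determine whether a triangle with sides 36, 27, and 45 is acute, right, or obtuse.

right

Compare the square of the longest side to the sum of squares of the other two: 27² + 36² = 2025 = 45².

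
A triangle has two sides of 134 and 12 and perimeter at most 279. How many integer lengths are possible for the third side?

Triangle inequality: 122 < x < 146. Perimeter ≤ 279 gives x ≤ 279 − 134 − 12 = 133.
So 122 < x ≤ 133; integers 123 through 133: 11 values.

11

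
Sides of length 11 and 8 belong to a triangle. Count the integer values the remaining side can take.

15

The third side lies in the open interval (3, 19).
Integers from 4 to 18 inclusive: 18 − 4 + 1 = 15.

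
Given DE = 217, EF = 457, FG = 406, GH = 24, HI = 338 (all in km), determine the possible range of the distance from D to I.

0 ≤ DI ≤ 1442 km

The maximum is all hops collinear in one direction: 217 + 457 + 406 + 24 + 338 = 1442.
The longest hop is 457; the others sum to 985. Since 457 ≤ 985, the path can fold back on itself completely, so the minimum distance is 0.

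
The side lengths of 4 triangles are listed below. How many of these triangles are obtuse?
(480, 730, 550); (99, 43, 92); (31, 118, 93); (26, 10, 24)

(480,730,550): 480²+550² = 532900 = 730² → right
(99,43,92): 43²+92² = 10313 > 9801 = 99² → acute
(31,118,93): 31²+93² = 9610 < 13924 = 118² → obtuse
(26,10,24): 10²+24² = 676 = 26² → right
1 of the 4 is obtuse.

1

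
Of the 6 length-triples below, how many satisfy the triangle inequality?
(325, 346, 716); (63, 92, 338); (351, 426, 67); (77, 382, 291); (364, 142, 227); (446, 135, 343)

(325,346,716): 325+346 ≤ 716 → not valid
(63,92,338): 63+92 ≤ 338 → not valid
(67,351,426): 67+351 ≤ 426 → not valid
(77,291,382): 77+291 ≤ 382 → not valid
(142,227,364): 142+227 > 364 → valid
(135,343,446): 135+343 > 446 → valid
2 of the 6 triples form a triangle.

2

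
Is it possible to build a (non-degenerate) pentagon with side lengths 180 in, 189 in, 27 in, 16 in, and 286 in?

Yes

A pentagon exists iff every side is shorter than the sum of the others — equivalently, the longest side is less than the sum of the rest.
Longest side 286 < 412 (sum of the remaining 4), so yes.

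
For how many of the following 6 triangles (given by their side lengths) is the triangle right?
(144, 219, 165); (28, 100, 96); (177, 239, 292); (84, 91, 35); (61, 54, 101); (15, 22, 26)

(144,219,165): 144²+165² = 47961 = 219² → right
(28,100,96): 28²+96² = 10000 = 100² → right
(177,239,292): 177²+239² = 88450 > 85264 = 292² → acute
(84,91,35): 35²+84² = 8281 = 91² → right
(61,54,101): 54²+61² = 6637 < 10201 = 101² → obtuse
(15,22,26): 15²+22² = 709 > 676 = 26² → acute
3 of the 6 are right.

3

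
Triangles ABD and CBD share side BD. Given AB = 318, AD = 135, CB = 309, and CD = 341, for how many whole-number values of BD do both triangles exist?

269

From triangle ABD: 183 < BD < 453.
From triangle CBD: 32 < BD < 650.
Intersection: 183 < BD < 453, so integers 184 through 452: 269 values.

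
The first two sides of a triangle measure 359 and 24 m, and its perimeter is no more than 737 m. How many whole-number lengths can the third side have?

19

Triangle inequality: 335 < x < 383. Perimeter ≤ 737 gives x ≤ 737 − 359 − 24 = 354.
So 335 < x ≤ 354; integers 336 through 354: 19 values.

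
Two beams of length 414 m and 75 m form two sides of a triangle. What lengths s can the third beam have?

339 < s < 489

By the triangle inequality, s must be less than 414 + 75 = 489 and greater than |414 − 75| = 339.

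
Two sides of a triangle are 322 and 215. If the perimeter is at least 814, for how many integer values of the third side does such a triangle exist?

Triangle inequality: 107 < x < 537. Perimeter ≥ 814 gives x ≥ 814 − 322 − 215 = 277.
So 277 ≤ x < 537; integers 277 through 536: 260 values.

260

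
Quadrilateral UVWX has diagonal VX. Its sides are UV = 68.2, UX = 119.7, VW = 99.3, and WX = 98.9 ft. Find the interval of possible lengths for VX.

51.5 < VX < 187.9

From triangle UVX: |68.2 − 119.7| < VX < 68.2 + 119.7, i.e. 51.5 < VX < 187.9.
From triangle WVX: 0.4 < VX < 198.2.
Both must hold, so VX lies in the intersection.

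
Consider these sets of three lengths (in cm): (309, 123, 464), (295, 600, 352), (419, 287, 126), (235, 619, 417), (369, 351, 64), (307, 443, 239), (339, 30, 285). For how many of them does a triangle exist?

4

(123,309,464): 123+309 ≤ 464 → not valid
(295,352,600): 295+352 > 600 → valid
(126,287,419): 126+287 ≤ 419 → not valid
(235,417,619): 235+417 > 619 → valid
(64,351,369): 64+351 > 369 → valid
(239,307,443): 239+307 > 443 → valid
(30,285,339): 30+285 ≤ 339 → not valid
4 of the 7 triples form a triangle.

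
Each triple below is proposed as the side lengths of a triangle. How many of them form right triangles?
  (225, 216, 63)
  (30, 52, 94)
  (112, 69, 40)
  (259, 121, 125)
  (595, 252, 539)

2

(225,216,63): 63²+216² = 50625 = 225² → right
(30,52,94): 30+52 ≤ 94, not a triangle
(112,69,40): 40+69 ≤ 112, not a triangle
(259,121,125): 121+125 ≤ 259, not a triangle
(595,252,539): 252²+539² = 354025 = 595² → right
2 of the 5 are right.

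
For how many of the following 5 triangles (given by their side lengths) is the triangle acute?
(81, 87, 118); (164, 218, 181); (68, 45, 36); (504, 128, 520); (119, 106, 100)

(81,87,118): 81²+87² = 14130 > 13924 = 118² → acute
(164,218,181): 164²+181² = 59657 > 47524 = 218² → acute
(68,45,36): 36²+45² = 3321 < 4624 = 68² → obtuse
(504,128,520): 128²+504² = 270400 = 520² → right
(119,106,100): 100²+106² = 21236 > 14161 = 119² → acute
3 of the 5 are acute.

3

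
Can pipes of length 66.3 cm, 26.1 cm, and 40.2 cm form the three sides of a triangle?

No

The two shorter sides sum to 66.3, exactly equal to the longest side 66.3.
That gives only a degenerate (flat) triangle — the inequality must be strict.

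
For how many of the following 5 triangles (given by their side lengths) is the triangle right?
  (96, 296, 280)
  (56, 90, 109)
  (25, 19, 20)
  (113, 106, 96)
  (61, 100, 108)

1

(96,296,280): 96²+280² = 87616 = 296² → right
(56,90,109): 56²+90² = 11236 < 11881 = 109² → obtuse
(25,19,20): 19²+20² = 761 > 625 = 25² → acute
(113,106,96): 96²+106² = 20452 > 12769 = 113² → acute
(61,100,108): 61²+100² = 13721 > 11664 = 108² → acute
1 of the 5 is right.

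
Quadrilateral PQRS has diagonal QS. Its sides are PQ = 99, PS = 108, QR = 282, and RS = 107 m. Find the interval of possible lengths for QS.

175 < QS < 207

From triangle PQS: |99 − 108| < QS < 99 + 108, i.e. 9 < QS < 207.
From triangle RQS: 175 < QS < 389.
Both must hold, so QS lies in the intersection.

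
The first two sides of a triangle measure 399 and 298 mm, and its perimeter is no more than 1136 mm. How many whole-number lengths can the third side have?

Triangle inequality: 101 < x < 697. Perimeter ≤ 1136 gives x ≤ 1136 − 399 − 298 = 439.
So 101 < x ≤ 439; integers 102 through 439: 338 values.

338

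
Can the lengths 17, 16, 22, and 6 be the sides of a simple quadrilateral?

Yes

A quadrilateral exists iff every side is shorter than the sum of the others — equivalently, the longest side is less than the sum of the rest.
Longest side 22 < 39 (sum of the remaining 3), so yes.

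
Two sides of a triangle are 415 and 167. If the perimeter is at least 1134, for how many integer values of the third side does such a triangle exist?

30

Triangle inequality: 248 < x < 582. Perimeter ≥ 1134 gives x ≥ 1134 − 415 − 167 = 552.
So 552 ≤ x < 582; integers 552 through 581: 30 values.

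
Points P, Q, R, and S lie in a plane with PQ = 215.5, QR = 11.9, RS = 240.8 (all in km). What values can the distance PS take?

13.4 ≤ PS ≤ 468.2 km

The maximum is all hops collinear in one direction: 215.5 + 11.9 + 240.8 = 468.2.
The longest hop is 240.8; the others sum to 227.4. Folding the others back against it leaves at least 240.8 − 227.4 = 13.4.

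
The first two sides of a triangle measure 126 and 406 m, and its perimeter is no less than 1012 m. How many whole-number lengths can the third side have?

Triangle inequality: 280 < x < 532. Perimeter ≥ 1012 gives x ≥ 1012 − 126 − 406 = 480.
So 480 ≤ x < 532; integers 480 through 531: 52 values.

52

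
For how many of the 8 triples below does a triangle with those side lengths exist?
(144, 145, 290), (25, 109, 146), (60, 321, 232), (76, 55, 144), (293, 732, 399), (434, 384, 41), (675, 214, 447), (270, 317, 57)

(144,145,290): 144+145 ≤ 290 → not valid
(25,109,146): 25+109 ≤ 146 → not valid
(60,232,321): 60+232 ≤ 321 → not valid
(55,76,144): 55+76 ≤ 144 → not valid
(293,399,732): 293+399 ≤ 732 → not valid
(41,384,434): 41+384 ≤ 434 → not valid
(214,447,675): 214+447 ≤ 675 → not valid
(57,270,317): 57+270 > 317 → valid
1 of the 8 triples forms a triangle.

1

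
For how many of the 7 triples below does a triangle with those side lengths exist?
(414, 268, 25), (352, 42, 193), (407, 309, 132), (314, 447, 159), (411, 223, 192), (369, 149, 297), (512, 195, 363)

5

(25,268,414): 25+268 ≤ 414 → not valid
(42,193,352): 42+193 ≤ 352 → not valid
(132,309,407): 132+309 > 407 → valid
(159,314,447): 159+314 > 447 → valid
(192,223,411): 192+223 > 411 → valid
(149,297,369): 149+297 > 369 → valid
(195,363,512): 195+363 > 512 → valid
5 of the 7 triples form a triangle.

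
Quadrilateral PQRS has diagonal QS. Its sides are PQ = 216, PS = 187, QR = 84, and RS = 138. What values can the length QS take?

From triangle PQS: |216 − 187| < QS < 216 + 187, i.e. 29 < QS < 403.
From triangle RQS: 54 < QS < 222.
Both must hold, so QS lies in the intersection.

54 < QS < 222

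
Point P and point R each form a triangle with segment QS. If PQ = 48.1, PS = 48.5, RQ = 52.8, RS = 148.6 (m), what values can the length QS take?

From triangle PQS: |48.1 − 48.5| < QS < 48.1 + 48.5, i.e. 0.4 < QS < 96.6.
From triangle RQS: 95.8 < QS < 201.4.
Both must hold, so QS lies in the intersection.

95.8 < QS < 96.6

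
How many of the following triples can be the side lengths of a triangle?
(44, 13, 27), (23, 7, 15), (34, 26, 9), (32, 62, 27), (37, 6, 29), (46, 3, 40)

(13,27,44): 13+27 ≤ 44 → not valid
(7,15,23): 7+15 ≤ 23 → not valid
(9,26,34): 9+26 > 34 → valid
(27,32,62): 27+32 ≤ 62 → not valid
(6,29,37): 6+29 ≤ 37 → not valid
(3,40,46): 3+40 ≤ 46 → not valid
1 of the 6 triples forms a triangle.

1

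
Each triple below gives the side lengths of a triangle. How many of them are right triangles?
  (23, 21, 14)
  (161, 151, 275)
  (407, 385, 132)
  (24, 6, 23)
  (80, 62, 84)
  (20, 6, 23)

1

(23,21,14): 14²+21² = 637 > 529 = 23² → acute
(161,151,275): 151²+161² = 48722 < 75625 = 275² → obtuse
(407,385,132): 132²+385² = 165649 = 407² → right
(24,6,23): 6²+23² = 565 < 576 = 24² → obtuse
(80,62,84): 62²+80² = 10244 > 7056 = 84² → acute
(20,6,23): 6²+20² = 436 < 529 = 23² → obtuse
1 of the 6 is right.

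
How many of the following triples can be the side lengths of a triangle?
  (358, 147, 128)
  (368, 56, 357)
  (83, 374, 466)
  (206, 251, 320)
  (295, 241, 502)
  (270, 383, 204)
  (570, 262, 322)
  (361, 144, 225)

6

(128,147,358): 128+147 ≤ 358 → not valid
(56,357,368): 56+357 > 368 → valid
(83,374,466): 83+374 ≤ 466 → not valid
(206,251,320): 206+251 > 320 → valid
(241,295,502): 241+295 > 502 → valid
(204,270,383): 204+270 > 383 → valid
(262,322,570): 262+322 > 570 → valid
(144,225,361): 144+225 > 361 → valid
6 of the 8 triples form a triangle.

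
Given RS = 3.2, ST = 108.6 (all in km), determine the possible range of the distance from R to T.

105.4 ≤ RT ≤ 111.8 km

By the triangle inequality, |3.2 − 108.6| ≤ RT ≤ 3.2 + 108.6.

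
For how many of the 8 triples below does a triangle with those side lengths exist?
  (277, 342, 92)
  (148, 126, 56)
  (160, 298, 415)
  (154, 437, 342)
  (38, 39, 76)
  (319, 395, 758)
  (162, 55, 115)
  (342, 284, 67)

(92,277,342): 92+277 > 342 → valid
(56,126,148): 56+126 > 148 → valid
(160,298,415): 160+298 > 415 → valid
(154,342,437): 154+342 > 437 → valid
(38,39,76): 38+39 > 76 → valid
(319,395,758): 319+395 ≤ 758 → not valid
(55,115,162): 55+115 > 162 → valid
(67,284,342): 67+284 > 342 → valid
7 of the 8 triples form a triangle.

7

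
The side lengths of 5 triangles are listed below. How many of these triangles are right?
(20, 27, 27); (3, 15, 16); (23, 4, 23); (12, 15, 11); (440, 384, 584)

1

(20,27,27): 20²+27² = 1129 > 729 = 27² → acute
(3,15,16): 3²+15² = 234 < 256 = 16² → obtuse
(23,4,23): 4²+23² = 545 > 529 = 23² → acute
(12,15,11): 11²+12² = 265 > 225 = 15² → acute
(440,384,584): 384²+440² = 341056 = 584² → right
1 of the 5 is right.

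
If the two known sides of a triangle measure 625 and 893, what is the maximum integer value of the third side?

1517

The third side must be strictly less than 625 + 893 = 1518.
The largest integer below 1518 is 1517.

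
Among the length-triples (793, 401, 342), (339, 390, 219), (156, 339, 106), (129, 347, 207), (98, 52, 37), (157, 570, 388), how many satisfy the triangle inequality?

(342,401,793): 342+401 ≤ 793 → not valid
(219,339,390): 219+339 > 390 → valid
(106,156,339): 106+156 ≤ 339 → not valid
(129,207,347): 129+207 ≤ 347 → not valid
(37,52,98): 37+52 ≤ 98 → not valid
(157,388,570): 157+388 ≤ 570 → not valid
1 of the 6 triples forms a triangle.

1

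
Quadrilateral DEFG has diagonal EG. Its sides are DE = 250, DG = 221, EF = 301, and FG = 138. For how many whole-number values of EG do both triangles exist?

From triangle DEG: 29 < EG < 471.
From triangle FEG: 163 < EG < 439.
Intersection: 163 < EG < 439, so integers 164 through 438: 275 values.

275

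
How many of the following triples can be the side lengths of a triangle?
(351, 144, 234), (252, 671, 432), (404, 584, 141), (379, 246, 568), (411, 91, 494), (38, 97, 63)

5

(144,234,351): 144+234 > 351 → valid
(252,432,671): 252+432 > 671 → valid
(141,404,584): 141+404 ≤ 584 → not valid
(246,379,568): 246+379 > 568 → valid
(91,411,494): 91+411 > 494 → valid
(38,63,97): 38+63 > 97 → valid
5 of the 6 triples form a triangle.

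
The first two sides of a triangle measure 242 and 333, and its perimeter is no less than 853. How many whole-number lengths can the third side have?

297

Triangle inequality: 91 < x < 575. Perimeter ≥ 853 gives x ≥ 853 − 242 − 333 = 278.
So 278 ≤ x < 575; integers 278 through 574: 297 values.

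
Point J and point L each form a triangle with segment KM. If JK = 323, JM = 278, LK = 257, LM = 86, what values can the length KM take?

171 < KM < 343

From triangle JKM: |323 − 278| < KM < 323 + 278, i.e. 45 < KM < 601.
From triangle LKM: 171 < KM < 343.
Both must hold, so KM lies in the intersection.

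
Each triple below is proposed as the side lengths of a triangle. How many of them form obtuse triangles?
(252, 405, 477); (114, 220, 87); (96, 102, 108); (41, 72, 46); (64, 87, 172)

(252,405,477): 252²+405² = 227529 = 477² → right
(114,220,87): 87+114 ≤ 220, not a triangle
(96,102,108): 96²+102² = 19620 > 11664 = 108² → acute
(41,72,46): 41²+46² = 3797 < 5184 = 72² → obtuse
(64,87,172): 64+87 ≤ 172, not a triangle
1 of the 5 is obtuse.

1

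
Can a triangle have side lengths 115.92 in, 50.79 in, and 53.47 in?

The longest side is 115.92, but the other two sum to only 104.26.
104.26 < 115.92, so the triangle inequality fails.

No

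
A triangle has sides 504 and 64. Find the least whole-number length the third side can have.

The third side must be strictly greater than |504 − 64| = 440.
The smallest integer above 440 is 441.

441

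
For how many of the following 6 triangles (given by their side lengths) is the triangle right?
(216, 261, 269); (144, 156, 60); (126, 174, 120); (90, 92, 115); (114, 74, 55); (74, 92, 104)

2

(216,261,269): 216²+261² = 114777 > 72361 = 269² → acute
(144,156,60): 60²+144² = 24336 = 156² → right
(126,174,120): 120²+126² = 30276 = 174² → right
(90,92,115): 90²+92² = 16564 > 13225 = 115² → acute
(114,74,55): 55²+74² = 8501 < 12996 = 114² → obtuse
(74,92,104): 74²+92² = 13940 > 10816 = 104² → acute
2 of the 6 are right.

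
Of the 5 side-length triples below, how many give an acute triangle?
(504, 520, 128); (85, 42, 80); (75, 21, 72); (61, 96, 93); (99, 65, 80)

(504,520,128): 128²+504² = 270400 = 520² → right
(85,42,80): 42²+80² = 8164 > 7225 = 85² → acute
(75,21,72): 21²+72² = 5625 = 75² → right
(61,96,93): 61²+93² = 12370 > 9216 = 96² → acute
(99,65,80): 65²+80² = 10625 > 9801 = 99² → acute
3 of the 5 are acute.

3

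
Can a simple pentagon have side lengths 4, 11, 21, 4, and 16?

Yes

A pentagon exists iff every side is shorter than the sum of the others — equivalently, the longest side is less than the sum of the rest.
Longest side 21 < 35 (sum of the remaining 4), so yes.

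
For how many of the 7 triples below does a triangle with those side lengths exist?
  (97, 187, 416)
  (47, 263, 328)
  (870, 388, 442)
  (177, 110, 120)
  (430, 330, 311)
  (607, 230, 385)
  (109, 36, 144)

(97,187,416): 97+187 ≤ 416 → not valid
(47,263,328): 47+263 ≤ 328 → not valid
(388,442,870): 388+442 ≤ 870 → not valid
(110,120,177): 110+120 > 177 → valid
(311,330,430): 311+330 > 430 → valid
(230,385,607): 230+385 > 607 → valid
(36,109,144): 36+109 > 144 → valid
4 of the 7 triples form a triangle.

4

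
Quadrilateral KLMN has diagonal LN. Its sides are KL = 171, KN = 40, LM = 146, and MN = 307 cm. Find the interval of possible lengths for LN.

From triangle KLN: |171 − 40| < LN < 171 + 40, i.e. 131 < LN < 211.
From triangle MLN: 161 < LN < 453.
Both must hold, so LN lies in the intersection.

161 < LN < 211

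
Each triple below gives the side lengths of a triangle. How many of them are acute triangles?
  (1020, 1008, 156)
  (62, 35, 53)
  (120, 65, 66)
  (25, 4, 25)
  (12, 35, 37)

2

(1020,1008,156): 156²+1008² = 1040400 = 1020² → right
(62,35,53): 35²+53² = 4034 > 3844 = 62² → acute
(120,65,66): 65²+66² = 8581 < 14400 = 120² → obtuse
(25,4,25): 4²+25² = 641 > 625 = 25² → acute
(12,35,37): 12²+35² = 1369 = 37² → right
2 of the 5 are acute.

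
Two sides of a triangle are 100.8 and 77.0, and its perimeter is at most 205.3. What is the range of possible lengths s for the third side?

Triangle inequality alone gives 23.8 < s < 177.8.
The perimeter condition gives s ≤ 205.3 − 100.8 − 77.0 = 27.5.
Intersecting the two: 23.8 < s ≤ 27.5.

23.8 < s ≤ 27.5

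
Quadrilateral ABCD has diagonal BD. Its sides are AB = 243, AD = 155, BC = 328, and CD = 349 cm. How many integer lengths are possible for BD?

From triangle ABD: 88 < BD < 398.
From triangle CBD: 21 < BD < 677.
Intersection: 88 < BD < 398, so integers 89 through 397: 309 values.

309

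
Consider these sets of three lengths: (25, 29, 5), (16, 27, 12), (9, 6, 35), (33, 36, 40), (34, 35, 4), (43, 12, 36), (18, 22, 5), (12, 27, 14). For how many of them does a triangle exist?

6

(5,25,29): 5+25 > 29 → valid
(12,16,27): 12+16 > 27 → valid
(6,9,35): 6+9 ≤ 35 → not valid
(33,36,40): 33+36 > 40 → valid
(4,34,35): 4+34 > 35 → valid
(12,36,43): 12+36 > 43 → valid
(5,18,22): 5+18 > 22 → valid
(12,14,27): 12+14 ≤ 27 → not valid
6 of the 8 triples form a triangle.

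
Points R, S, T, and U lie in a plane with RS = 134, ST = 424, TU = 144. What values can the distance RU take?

The maximum is all hops collinear in one direction: 134 + 424 + 144 = 702.
The longest hop is 424; the others sum to 278. Folding the others back against it leaves at least 424 − 278 = 146.

146 ≤ RU ≤ 702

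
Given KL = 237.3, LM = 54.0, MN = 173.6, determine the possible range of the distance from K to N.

The maximum is all hops collinear in one direction: 237.3 + 54.0 + 173.6 = 464.9.
The longest hop is 237.3; the others sum to 227.6. Folding the others back against it leaves at least 237.3 − 227.6 = 9.7.

9.7 ≤ KN ≤ 464.9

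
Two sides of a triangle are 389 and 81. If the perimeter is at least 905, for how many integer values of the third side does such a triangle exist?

35

Triangle inequality: 308 < x < 470. Perimeter ≥ 905 gives x ≥ 905 − 389 − 81 = 435.
So 435 ≤ x < 470; integers 435 through 469: 35 values.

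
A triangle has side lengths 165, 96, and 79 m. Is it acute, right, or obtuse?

obtuse

Compare the square of the longest side to the sum of squares of the other two: 79² + 96² = 15457 < 27225 = 165².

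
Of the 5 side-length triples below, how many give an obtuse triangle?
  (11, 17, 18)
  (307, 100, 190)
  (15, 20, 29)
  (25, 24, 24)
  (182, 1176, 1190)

1

(11,17,18): 11²+17² = 410 > 324 = 18² → acute
(307,100,190): 100+190 ≤ 307, not a triangle
(15,20,29): 15²+20² = 625 < 841 = 29² → obtuse
(25,24,24): 24²+24² = 1152 > 625 = 25² → acute
(182,1176,1190): 182²+1176² = 1416100 = 1190² → right
1 of the 5 is obtuse.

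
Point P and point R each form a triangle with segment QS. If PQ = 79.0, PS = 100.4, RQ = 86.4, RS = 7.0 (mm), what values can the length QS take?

From triangle PQS: |79.0 − 100.4| < QS < 79.0 + 100.4, i.e. 21.4 < QS < 179.4.
From triangle RQS: 79.4 < QS < 93.4.
Both must hold, so QS lies in the intersection.

79.4 < QS < 93.4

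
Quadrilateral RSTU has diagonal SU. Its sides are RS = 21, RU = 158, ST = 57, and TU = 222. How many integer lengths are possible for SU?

13

From triangle RSU: 137 < SU < 179.
From triangle TSU: 165 < SU < 279.
Intersection: 165 < SU < 179, so integers 166 through 178: 13 values.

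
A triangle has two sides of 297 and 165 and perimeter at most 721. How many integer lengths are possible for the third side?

Triangle inequality: 132 < x < 462. Perimeter ≤ 721 gives x ≤ 721 − 297 − 165 = 259.
So 132 < x ≤ 259; integers 133 through 259: 127 values.

127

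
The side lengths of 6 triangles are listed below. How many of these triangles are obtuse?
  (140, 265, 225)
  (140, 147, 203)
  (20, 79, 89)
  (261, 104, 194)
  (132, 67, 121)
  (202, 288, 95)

(140,265,225): 140²+225² = 70225 = 265² → right
(140,147,203): 140²+147² = 41209 = 203² → right
(20,79,89): 20²+79² = 6641 < 7921 = 89² → obtuse
(261,104,194): 104²+194² = 48452 < 68121 = 261² → obtuse
(132,67,121): 67²+121² = 19130 > 17424 = 132² → acute
(202,288,95): 95²+202² = 49829 < 82944 = 288² → obtuse
3 of the 6 are obtuse.

3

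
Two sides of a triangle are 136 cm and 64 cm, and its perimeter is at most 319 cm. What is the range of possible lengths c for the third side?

Triangle inequality alone gives 72 < c < 200.
The perimeter condition gives c ≤ 319 − 136 − 64 = 119.
Intersecting the two: 72 < c ≤ 119.

72 < c ≤ 119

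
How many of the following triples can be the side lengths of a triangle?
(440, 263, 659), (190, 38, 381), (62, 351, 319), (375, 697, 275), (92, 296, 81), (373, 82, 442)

3

(263,440,659): 263+440 > 659 → valid
(38,190,381): 38+190 ≤ 381 → not valid
(62,319,351): 62+319 > 351 → valid
(275,375,697): 275+375 ≤ 697 → not valid
(81,92,296): 81+92 ≤ 296 → not valid
(82,373,442): 82+373 > 442 → valid
3 of the 6 triples form a triangle.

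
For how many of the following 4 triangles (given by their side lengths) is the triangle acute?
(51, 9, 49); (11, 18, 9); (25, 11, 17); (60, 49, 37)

1

(51,9,49): 9²+49² = 2482 < 2601 = 51² → obtuse
(11,18,9): 9²+11² = 202 < 324 = 18² → obtuse
(25,11,17): 11²+17² = 410 < 625 = 25² → obtuse
(60,49,37): 37²+49² = 3770 > 3600 = 60² → acute
1 of the 4 is acute.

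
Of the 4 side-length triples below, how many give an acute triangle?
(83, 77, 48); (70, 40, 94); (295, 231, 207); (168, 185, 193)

3

(83,77,48): 48²+77² = 8233 > 6889 = 83² → acute
(70,40,94): 40²+70² = 6500 < 8836 = 94² → obtuse
(295,231,207): 207²+231² = 96210 > 87025 = 295² → acute
(168,185,193): 168²+185² = 62449 > 37249 = 193² → acute
3 of the 4 are acute.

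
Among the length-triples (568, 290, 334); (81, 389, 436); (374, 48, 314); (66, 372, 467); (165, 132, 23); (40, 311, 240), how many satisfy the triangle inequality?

(290,334,568): 290+334 > 568 → valid
(81,389,436): 81+389 > 436 → valid
(48,314,374): 48+314 ≤ 374 → not valid
(66,372,467): 66+372 ≤ 467 → not valid
(23,132,165): 23+132 ≤ 165 → not valid
(40,240,311): 40+240 ≤ 311 → not valid
2 of the 6 triples form a triangle.

2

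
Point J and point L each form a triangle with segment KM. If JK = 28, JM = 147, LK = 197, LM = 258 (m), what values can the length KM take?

From triangle JKM: |28 − 147| < KM < 28 + 147, i.e. 119 < KM < 175.
From triangle LKM: 61 < KM < 455.
Both must hold, so KM lies in the intersection.

119 < KM < 175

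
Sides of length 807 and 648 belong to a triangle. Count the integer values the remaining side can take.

1295

The third side lies in the open interval (159, 1455).
Integers from 160 to 1454 inclusive: 1454 − 160 + 1 = 1295.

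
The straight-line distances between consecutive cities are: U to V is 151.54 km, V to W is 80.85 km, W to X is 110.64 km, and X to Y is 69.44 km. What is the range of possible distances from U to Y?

The maximum is all hops collinear in one direction: 151.54 + 80.85 + 110.64 + 69.44 = 412.47.
The longest hop is 151.54; the others sum to 260.93. Since 151.54 ≤ 260.93, the path can fold back on itself completely, so the minimum distance is 0.

0 ≤ UY ≤ 412.47 km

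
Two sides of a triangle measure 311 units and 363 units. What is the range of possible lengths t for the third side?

52 < t < 674

By the triangle inequality, t must be less than 311 + 363 = 674 and greater than |311 − 363| = 52.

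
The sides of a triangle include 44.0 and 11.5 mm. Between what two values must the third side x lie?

32.5 < x < 55.5

By the triangle inequality, x must be less than 44.0 + 11.5 = 55.5 and greater than |44.0 − 11.5| = 32.5.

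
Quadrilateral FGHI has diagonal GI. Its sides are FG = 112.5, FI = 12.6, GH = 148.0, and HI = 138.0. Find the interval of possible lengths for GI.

From triangle FGI: |112.5 − 12.6| < GI < 112.5 + 12.6, i.e. 99.9 < GI < 125.1.
From triangle HGI: 10.0 < GI < 286.0.
Both must hold, so GI lies in the intersection.

99.9 < GI < 125.1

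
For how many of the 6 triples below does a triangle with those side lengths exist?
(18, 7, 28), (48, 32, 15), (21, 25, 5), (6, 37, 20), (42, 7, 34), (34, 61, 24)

1

(7,18,28): 7+18 ≤ 28 → not valid
(15,32,48): 15+32 ≤ 48 → not valid
(5,21,25): 5+21 > 25 → valid
(6,20,37): 6+20 ≤ 37 → not valid
(7,34,42): 7+34 ≤ 42 → not valid
(24,34,61): 24+34 ≤ 61 → not valid
1 of the 6 triples forms a triangle.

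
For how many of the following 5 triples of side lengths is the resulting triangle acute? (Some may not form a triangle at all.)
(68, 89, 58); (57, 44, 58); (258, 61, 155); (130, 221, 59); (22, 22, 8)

3

(68,89,58): 58²+68² = 7988 > 7921 = 89² → acute
(57,44,58): 44²+57² = 5185 > 3364 = 58² → acute
(258,61,155): 61+155 ≤ 258, not a triangle
(130,221,59): 59+130 ≤ 221, not a triangle
(22,22,8): 8²+22² = 548 > 484 = 22² → acute
3 of the 5 are acute.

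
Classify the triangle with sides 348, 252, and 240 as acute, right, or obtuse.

Compare the square of the longest side to the sum of squares of the other two: 240² + 252² = 121104 = 348².

right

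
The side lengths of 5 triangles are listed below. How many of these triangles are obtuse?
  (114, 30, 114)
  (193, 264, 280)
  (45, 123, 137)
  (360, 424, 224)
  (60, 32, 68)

(114,30,114): 30²+114² = 13896 > 12996 = 114² → acute
(193,264,280): 193²+264² = 106945 > 78400 = 280² → acute
(45,123,137): 45²+123² = 17154 < 18769 = 137² → obtuse
(360,424,224): 224²+360² = 179776 = 424² → right
(60,32,68): 32²+60² = 4624 = 68² → right
1 of the 5 is obtuse.

1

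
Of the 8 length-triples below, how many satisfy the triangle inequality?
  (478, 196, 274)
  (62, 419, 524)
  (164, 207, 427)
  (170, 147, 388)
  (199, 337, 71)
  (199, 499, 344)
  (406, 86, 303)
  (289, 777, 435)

1

(196,274,478): 196+274 ≤ 478 → not valid
(62,419,524): 62+419 ≤ 524 → not valid
(164,207,427): 164+207 ≤ 427 → not valid
(147,170,388): 147+170 ≤ 388 → not valid
(71,199,337): 71+199 ≤ 337 → not valid
(199,344,499): 199+344 > 499 → valid
(86,303,406): 86+303 ≤ 406 → not valid
(289,435,777): 289+435 ≤ 777 → not valid
1 of the 8 triples forms a triangle.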